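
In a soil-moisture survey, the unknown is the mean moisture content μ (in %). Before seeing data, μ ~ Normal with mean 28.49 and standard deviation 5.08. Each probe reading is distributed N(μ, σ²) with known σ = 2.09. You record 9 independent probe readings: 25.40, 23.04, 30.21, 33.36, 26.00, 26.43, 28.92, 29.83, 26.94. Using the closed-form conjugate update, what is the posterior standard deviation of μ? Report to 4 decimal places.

0.6902

For Normal data with known variance σ², a Normal(μ₀, σ₀²) prior on μ is conjugate. Posterior precision = 1/σ₀² + n/σ²; posterior mean is the precision-weighted average of μ₀ and x̄.
σ₀² = 5.08² = 25.8064, σ² = 2.09² = 4.3681; σ² + n·σ₀² = 4.3681 + 9·25.8064 = 236.6257.
Posterior precision = 1/σ₀² + n/σ² = 1/25.8064 + 9/4.3681 = (σ² + n·σ₀²)/(σ₀²σ²) = 236.6257/(25.8064·4.3681); posterior variance σₙ² = σ₀²σ²/(σ² + n·σ₀²) = 25.8064·4.3681/236.6257 = 0.476385.
Posterior SD = √σₙ² = √(25.8064·4.3681/236.6257) = 0.6902.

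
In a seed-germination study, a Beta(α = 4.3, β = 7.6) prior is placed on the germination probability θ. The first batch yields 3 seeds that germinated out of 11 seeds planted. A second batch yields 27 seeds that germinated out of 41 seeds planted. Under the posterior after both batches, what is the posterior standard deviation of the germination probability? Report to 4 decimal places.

The Beta prior is conjugate to a Binomial/Bernoulli likelihood; the update adds successes to α and failures to β.
After batch 1: Beta(4.3+3, 7.6+8) = Beta(7.3, 15.6).
After batch 2: Beta(7.3+27, 15.6+14) = Beta(34.3, 29.6).
Var = αβ/((α+β)²(α+β+1)) = 34.3·29.6/(63.9²·64.9) = 0.00383124; SD = √0.00383124 = 0.0619.

0.0619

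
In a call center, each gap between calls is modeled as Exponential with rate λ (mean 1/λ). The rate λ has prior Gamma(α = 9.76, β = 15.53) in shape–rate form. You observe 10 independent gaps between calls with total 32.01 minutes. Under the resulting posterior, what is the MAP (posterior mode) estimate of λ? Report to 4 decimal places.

0.3946

With a Gamma(shape α, rate β) prior on the exponential rate λ, the posterior after n observations with total T = Σxᵢ is Gamma(α+n, β+T).
Posterior: Gamma(9.76+10, 15.53+32.01) = Gamma(19.76, 47.54).
Mode = (α−1)/β = 0.3946.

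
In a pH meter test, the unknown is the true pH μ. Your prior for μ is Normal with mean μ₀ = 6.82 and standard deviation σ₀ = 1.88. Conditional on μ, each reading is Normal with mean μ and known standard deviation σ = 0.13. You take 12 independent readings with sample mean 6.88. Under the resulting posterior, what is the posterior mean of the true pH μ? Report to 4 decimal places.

6.8800

For Normal data with known variance σ², a Normal(μ₀, σ₀²) prior on μ is conjugate. Posterior precision = 1/σ₀² + n/σ²; posterior mean is the precision-weighted average of μ₀ and x̄.
n·x̄ = 12·6.88 = 82.56.
σ₀² = 1.88² = 3.5344, σ² = 0.13² = 0.0169; σ² + n·σ₀² = 0.0169 + 12·3.5344 = 42.4297.
Posterior mean = (μ₀/σ₀² + n·x̄/σ²)/(1/σ₀² + n/σ²) = (σ²·μ₀ + σ₀²·n·x̄)/(σ² + n·σ₀²) = (0.0169·6.82 + 3.5344·82.56)/42.4297 = 291.915322/42.4297 = 6.8800.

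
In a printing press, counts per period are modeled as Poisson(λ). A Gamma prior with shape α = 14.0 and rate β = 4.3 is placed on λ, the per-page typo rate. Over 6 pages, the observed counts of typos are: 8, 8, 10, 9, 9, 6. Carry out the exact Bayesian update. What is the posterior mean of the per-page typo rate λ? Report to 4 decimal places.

With a Gamma(shape α, rate β) prior, the Poisson likelihood is conjugate: the posterior is Gamma(α + ΣXᵢ, β + n).
Sum of counts S = 50 over n = 6 pages.
Posterior: Gamma(α+S, β+n) = Gamma(14.0+50, 4.3+6) = Gamma(64.0, 10.3).
Posterior mean = α/β = 64.0/10.3 = 6.2136.

6.2136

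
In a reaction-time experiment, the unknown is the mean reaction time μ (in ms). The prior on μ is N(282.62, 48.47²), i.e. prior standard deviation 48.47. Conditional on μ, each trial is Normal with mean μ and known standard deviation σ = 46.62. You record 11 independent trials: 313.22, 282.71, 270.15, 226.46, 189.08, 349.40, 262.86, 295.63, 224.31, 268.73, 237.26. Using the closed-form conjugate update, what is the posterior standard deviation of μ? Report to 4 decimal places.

13.5002

For Normal data with known variance σ², a Normal(μ₀, σ₀²) prior on μ is conjugate. Posterior precision = 1/σ₀² + n/σ²; posterior mean is the precision-weighted average of μ₀ and x̄.
σ₀² = 48.47² = 2349.3409, σ² = 46.62² = 2173.4244; σ² + n·σ₀² = 2173.4244 + 11·2349.3409 = 28016.1743.
Posterior precision = 1/σ₀² + n/σ² = 1/2349.3409 + 11/2173.4244 = (σ² + n·σ₀²)/(σ₀²σ²) = 28016.1743/(2349.3409·2173.4244); posterior variance σₙ² = σ₀²σ²/(σ² + n·σ₀²) = 2349.3409·2173.4244/28016.1743 = 182.255963.
Posterior SD = √σₙ² = √(2349.3409·2173.4244/28016.1743) = 13.5002.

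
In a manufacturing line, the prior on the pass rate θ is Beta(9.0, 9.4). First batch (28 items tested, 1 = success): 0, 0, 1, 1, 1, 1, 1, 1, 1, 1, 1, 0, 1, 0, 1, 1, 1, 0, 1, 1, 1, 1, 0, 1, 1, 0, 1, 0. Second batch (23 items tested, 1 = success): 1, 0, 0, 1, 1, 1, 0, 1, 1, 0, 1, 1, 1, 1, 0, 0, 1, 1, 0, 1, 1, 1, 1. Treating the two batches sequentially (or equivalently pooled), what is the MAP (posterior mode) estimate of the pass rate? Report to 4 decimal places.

0.6528

The Beta prior is conjugate to a Binomial/Bernoulli likelihood; the update adds successes to α and failures to β.
After batch 1: Beta(9.0+20, 9.4+8) = Beta(29.0, 17.4).
After batch 2: Beta(29.0+16, 17.4+7) = Beta(45.0, 24.4).
Mode of Beta(a,b) for a,b>1 is (a−1)/(a+b−2) = 44.0/67.4 = 0.6528.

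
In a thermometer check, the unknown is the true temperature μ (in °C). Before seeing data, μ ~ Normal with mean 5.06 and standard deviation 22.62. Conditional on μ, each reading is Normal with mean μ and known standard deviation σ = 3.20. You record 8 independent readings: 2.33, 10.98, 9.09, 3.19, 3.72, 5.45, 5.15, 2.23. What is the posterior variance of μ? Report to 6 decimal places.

1.276806

For Normal data with known variance σ², a Normal(μ₀, σ₀²) prior on μ is conjugate. Posterior precision = 1/σ₀² + n/σ²; posterior mean is the precision-weighted average of μ₀ and x̄.
σ₀² = 22.62² = 511.6644, σ² = 3.20² = 10.24; σ² + n·σ₀² = 10.24 + 8·511.6644 = 4103.5552.
Posterior precision = 1/σ₀² + n/σ² = 1/511.6644 + 8/10.24 = (σ² + n·σ₀²)/(σ₀²σ²) = 4103.5552/(511.6644·10.24); posterior variance σₙ² = σ₀²σ²/(σ² + n·σ₀²) = 511.6644·10.24/4103.5552 = 1.276806.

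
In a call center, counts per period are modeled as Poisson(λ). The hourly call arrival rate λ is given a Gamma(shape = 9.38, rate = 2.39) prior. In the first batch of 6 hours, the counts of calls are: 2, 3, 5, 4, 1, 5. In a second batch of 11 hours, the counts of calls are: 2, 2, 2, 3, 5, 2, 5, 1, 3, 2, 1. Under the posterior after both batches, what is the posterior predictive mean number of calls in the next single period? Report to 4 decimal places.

2.9593

With a Gamma(shape α, rate β) prior, the Poisson likelihood is conjugate: the posterior is Gamma(α + ΣXᵢ, β + n).
Batch 1: sum of counts S = 20 over n = 6 hours.
After batch 1: Gamma(α+S, β+n) = Gamma(9.38+20, 2.39+6) = Gamma(29.38, 8.39).
Batch 2: sum of counts S = 28 over n = 11 hours.
After batch 2: Gamma(α+S, β+n) = Gamma(29.38+28, 8.39+11) = Gamma(57.38, 19.39).
The predictive distribution for one future period is NegBinom with mean α/β = 2.9593.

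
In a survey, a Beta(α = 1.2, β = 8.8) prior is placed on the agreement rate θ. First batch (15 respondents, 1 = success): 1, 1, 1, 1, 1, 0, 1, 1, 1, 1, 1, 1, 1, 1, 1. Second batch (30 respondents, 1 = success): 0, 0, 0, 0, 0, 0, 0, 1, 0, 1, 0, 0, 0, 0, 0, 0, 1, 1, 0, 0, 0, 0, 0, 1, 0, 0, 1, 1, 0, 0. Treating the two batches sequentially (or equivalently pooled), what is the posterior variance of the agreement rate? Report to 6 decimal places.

0.004298

The Beta prior is conjugate to a Binomial/Bernoulli likelihood; the update adds successes to α and failures to β.
After batch 1: Beta(1.2+14, 8.8+1) = Beta(15.2, 9.8).
After batch 2: Beta(15.2+7, 9.8+23) = Beta(22.2, 32.8).
Var = αβ/((α+β)²(α+β+1)) = 22.2·32.8/(55.0²·56.0) = 0.004298.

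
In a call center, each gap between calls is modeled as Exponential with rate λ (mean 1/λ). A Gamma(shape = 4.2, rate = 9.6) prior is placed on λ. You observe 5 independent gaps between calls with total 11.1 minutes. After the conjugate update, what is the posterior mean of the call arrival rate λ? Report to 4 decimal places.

With a Gamma(shape α, rate β) prior on the exponential rate λ, the posterior after n observations with total T = Σxᵢ is Gamma(α+n, β+T).
Posterior: Gamma(4.2+5, 9.6+11.1) = Gamma(9.2, 20.7).
Posterior mean of λ = α/β = 9.2/20.7 = 0.4444.

0.4444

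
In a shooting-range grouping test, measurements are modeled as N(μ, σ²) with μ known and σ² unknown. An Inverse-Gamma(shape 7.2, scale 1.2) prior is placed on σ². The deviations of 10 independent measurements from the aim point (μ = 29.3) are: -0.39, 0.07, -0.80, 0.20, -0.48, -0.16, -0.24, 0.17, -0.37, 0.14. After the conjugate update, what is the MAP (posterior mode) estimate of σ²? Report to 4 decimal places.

With known mean μ and an Inverse-Gamma(α, β) prior on σ², the Normal likelihood is conjugate: posterior is Inv-Gamma(α + n/2, β + Σ(xᵢ−μ)²/2).
Σ(xᵢ−μ)² = (-0.39)² + (0.07)² + (-0.80)² + (0.20)² + (-0.48)² + (-0.16)² + (-0.24)² + (0.17)² + (-0.37)² + (0.14)² = 1.3360.
Posterior: Inv-Gamma(7.2 + 10/2, 1.2 + 1.3360/2) = Inv-Gamma(12.20, 1.86800).
Mode = β/(α+1) = 1.86800/13.20 = 0.1415.

0.1415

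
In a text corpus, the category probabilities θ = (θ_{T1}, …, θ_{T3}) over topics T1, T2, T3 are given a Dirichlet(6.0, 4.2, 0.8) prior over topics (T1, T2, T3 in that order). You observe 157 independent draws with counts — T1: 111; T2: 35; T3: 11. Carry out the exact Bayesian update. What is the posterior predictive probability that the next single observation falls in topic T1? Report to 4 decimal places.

The Dirichlet prior is conjugate to the Multinomial likelihood: each posterior αⱼ = prior αⱼ + observed count nⱼ.
Posterior concentration: (117.0, 39.2, 11.8), total = 168.0.
P(next = T1 | data) = α_{T1}/Σα = 0.6964.

0.6964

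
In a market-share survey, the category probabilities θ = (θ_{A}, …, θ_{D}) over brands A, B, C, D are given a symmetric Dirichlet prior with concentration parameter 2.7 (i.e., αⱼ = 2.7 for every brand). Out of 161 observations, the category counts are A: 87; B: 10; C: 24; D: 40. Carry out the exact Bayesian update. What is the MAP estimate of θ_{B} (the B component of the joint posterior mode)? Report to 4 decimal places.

The Dirichlet prior is conjugate to the Multinomial likelihood: each posterior αⱼ = prior αⱼ + observed count nⱼ.
Posterior concentration: (89.7, 12.7, 26.7, 42.7), total = 171.8.
Joint mode component: (α_{B}−1)/(Σα−K) = 11.7/167.8 = 0.0697.

0.0697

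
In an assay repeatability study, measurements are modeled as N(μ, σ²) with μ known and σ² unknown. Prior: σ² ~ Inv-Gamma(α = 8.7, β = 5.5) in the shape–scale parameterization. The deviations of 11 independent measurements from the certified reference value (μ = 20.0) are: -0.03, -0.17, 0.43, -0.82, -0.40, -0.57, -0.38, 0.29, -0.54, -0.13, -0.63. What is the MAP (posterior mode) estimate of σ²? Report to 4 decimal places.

0.4377

With known mean μ and an Inverse-Gamma(α, β) prior on σ², the Normal likelihood is conjugate: posterior is Inv-Gamma(α + n/2, β + Σ(xᵢ−μ)²/2).
Σ(xᵢ−μ)² = (-0.03)² + (-0.17)² + (0.43)² + (-0.82)² + (-0.40)² + (-0.57)² + (-0.38)² + (0.29)² + (-0.54)² + (-0.13)² + (-0.63)² = 2.3059.
Posterior: Inv-Gamma(8.7 + 11/2, 5.5 + 2.3059/2) = Inv-Gamma(14.20, 6.65295).
Mode = β/(α+1) = 6.65295/15.20 = 0.4377.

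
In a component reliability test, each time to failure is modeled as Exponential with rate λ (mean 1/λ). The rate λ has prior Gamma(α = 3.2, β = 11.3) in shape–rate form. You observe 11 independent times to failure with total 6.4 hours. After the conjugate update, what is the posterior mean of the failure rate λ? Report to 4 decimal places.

0.8023

With a Gamma(shape α, rate β) prior on the exponential rate λ, the posterior after n observations with total T = Σxᵢ is Gamma(α+n, β+T).
Posterior: Gamma(3.2+11, 11.3+6.4) = Gamma(14.2, 17.7).
Posterior mean of λ = α/β = 14.2/17.7 = 0.8023.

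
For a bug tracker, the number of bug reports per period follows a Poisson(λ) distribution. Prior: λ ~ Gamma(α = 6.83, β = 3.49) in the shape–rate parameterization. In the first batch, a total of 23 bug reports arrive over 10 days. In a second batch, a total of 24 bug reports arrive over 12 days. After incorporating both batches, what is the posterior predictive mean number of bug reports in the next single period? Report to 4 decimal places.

With a Gamma(shape α, rate β) prior, the Poisson likelihood is conjugate: the posterior is Gamma(α + ΣXᵢ, β + n).
After batch 1: Gamma(α+S, β+n) = Gamma(6.83+23, 3.49+10) = Gamma(29.83, 13.49).
After batch 2: Gamma(α+S, β+n) = Gamma(29.83+24, 13.49+12) = Gamma(53.83, 25.49).
The predictive distribution for one future period is NegBinom with mean α/β = 2.1118.

2.1118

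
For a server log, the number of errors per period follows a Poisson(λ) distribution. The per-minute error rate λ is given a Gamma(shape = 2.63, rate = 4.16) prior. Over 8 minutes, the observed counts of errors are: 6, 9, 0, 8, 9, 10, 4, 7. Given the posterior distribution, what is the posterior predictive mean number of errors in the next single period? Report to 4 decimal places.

With a Gamma(shape α, rate β) prior, the Poisson likelihood is conjugate: the posterior is Gamma(α + ΣXᵢ, β + n).
Sum of counts S = 53 over n = 8 minutes.
Posterior: Gamma(α+S, β+n) = Gamma(2.63+53, 4.16+8) = Gamma(55.63, 12.16).
The predictive distribution for one future period is NegBinom with mean α/β = 4.5748.

4.5748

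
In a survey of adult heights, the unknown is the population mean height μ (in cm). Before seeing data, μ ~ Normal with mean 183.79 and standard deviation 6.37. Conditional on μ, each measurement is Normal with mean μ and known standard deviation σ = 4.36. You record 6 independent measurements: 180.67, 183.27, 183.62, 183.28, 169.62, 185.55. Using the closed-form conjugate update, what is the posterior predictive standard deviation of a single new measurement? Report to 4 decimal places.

4.6849

For Normal data with known variance σ², a Normal(μ₀, σ₀²) prior on μ is conjugate. Posterior precision = 1/σ₀² + n/σ²; posterior mean is the precision-weighted average of μ₀ and x̄.
σ₀² = 6.37² = 40.5769, σ² = 4.36² = 19.0096; σ² + n·σ₀² = 19.0096 + 6·40.5769 = 262.471.
Posterior precision = 1/σ₀² + n/σ² = 1/40.5769 + 6/19.0096 = (σ² + n·σ₀²)/(σ₀²σ²) = 262.471/(40.5769·19.0096); posterior variance σₙ² = σ₀²σ²/(σ² + n·σ₀²) = 40.5769·19.0096/262.471 = 2.938803.
Predictive variance for one new observation = σₙ² + σ² = 40.5769·19.0096/262.471 + 19.0096 = σ²·(σ₀² + 262.471)/262.471 = 19.0096·303.0479/262.471 = 21.948403; SD = √(19.0096·303.0479/262.471) = 4.6849.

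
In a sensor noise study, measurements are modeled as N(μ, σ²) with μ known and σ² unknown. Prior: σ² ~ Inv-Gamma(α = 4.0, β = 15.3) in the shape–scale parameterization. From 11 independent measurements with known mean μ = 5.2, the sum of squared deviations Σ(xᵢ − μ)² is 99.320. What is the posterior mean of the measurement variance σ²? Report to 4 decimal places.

7.6424

With known mean μ and an Inverse-Gamma(α, β) prior on σ², the Normal likelihood is conjugate: posterior is Inv-Gamma(α + n/2, β + Σ(xᵢ−μ)²/2).
Posterior: Inv-Gamma(4.0 + 11/2, 15.3 + 99.320/2) = Inv-Gamma(9.50, 64.9600).
E[σ²|data] = β/(α−1) = 64.9600/8.50 = 7.6424.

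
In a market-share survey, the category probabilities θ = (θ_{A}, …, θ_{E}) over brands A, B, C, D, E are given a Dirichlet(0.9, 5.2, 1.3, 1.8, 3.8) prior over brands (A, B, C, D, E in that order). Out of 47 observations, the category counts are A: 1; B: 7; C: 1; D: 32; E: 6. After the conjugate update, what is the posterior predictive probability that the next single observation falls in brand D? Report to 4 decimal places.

The Dirichlet prior is conjugate to the Multinomial likelihood: each posterior αⱼ = prior αⱼ + observed count nⱼ.
Posterior concentration: (1.9, 12.2, 2.3, 33.8, 9.8), total = 60.0.
P(next = D | data) = α_{D}/Σα = 0.5633.

0.5633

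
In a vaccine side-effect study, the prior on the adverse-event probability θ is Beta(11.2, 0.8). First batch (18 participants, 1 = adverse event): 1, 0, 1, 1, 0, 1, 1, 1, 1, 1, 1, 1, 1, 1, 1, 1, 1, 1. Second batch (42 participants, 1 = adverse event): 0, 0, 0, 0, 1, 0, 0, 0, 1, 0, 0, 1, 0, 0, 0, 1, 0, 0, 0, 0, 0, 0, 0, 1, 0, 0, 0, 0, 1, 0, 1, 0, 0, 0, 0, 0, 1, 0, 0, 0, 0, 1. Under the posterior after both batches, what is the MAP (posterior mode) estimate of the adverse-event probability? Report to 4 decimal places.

The Beta prior is conjugate to a Binomial/Bernoulli likelihood; the update adds successes to α and failures to β.
After batch 1: Beta(11.2+16, 0.8+2) = Beta(27.2, 2.8).
After batch 2: Beta(27.2+9, 2.8+33) = Beta(36.2, 35.8).
Mode of Beta(a,b) for a,b>1 is (a−1)/(a+b−2) = 35.2/70.0 = 0.5029.

0.5029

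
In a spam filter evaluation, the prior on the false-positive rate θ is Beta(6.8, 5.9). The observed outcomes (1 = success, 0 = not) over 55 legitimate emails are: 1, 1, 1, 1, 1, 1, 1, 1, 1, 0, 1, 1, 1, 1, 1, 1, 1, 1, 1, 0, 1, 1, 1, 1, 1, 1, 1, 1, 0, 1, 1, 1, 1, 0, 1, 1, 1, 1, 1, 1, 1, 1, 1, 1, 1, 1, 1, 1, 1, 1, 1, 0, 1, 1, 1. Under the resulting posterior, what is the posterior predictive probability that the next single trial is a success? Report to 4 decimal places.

0.8390

The Beta prior is conjugate to a Binomial/Bernoulli likelihood; the update adds successes to α and failures to β.
Posterior: Beta(α+k, β+n−k) = Beta(6.8+50, 5.9+5) = Beta(56.8, 10.9).
For a single future Bernoulli trial, P(success | data) = α/(α+β) = 0.8390.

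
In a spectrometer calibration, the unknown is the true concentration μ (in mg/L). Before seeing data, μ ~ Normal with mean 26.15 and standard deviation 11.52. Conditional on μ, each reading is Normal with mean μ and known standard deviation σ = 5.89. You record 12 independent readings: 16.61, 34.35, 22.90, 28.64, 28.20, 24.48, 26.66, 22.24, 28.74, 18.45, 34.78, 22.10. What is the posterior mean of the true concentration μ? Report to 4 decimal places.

25.6892

For Normal data with known variance σ², a Normal(μ₀, σ₀²) prior on μ is conjugate. Posterior precision = 1/σ₀² + n/σ²; posterior mean is the precision-weighted average of μ₀ and x̄.
Σxᵢ = 16.61 + 34.35 + 22.90 + 28.64 + 28.20 + 24.48 + 26.66 + 22.24 + 28.74 + 18.45 + 34.78 + 22.10 = 308.15, so n·x̄ = 308.15.
σ₀² = 11.52² = 132.7104, σ² = 5.89² = 34.6921; σ² + n·σ₀² = 34.6921 + 12·132.7104 = 1627.2169.
Posterior mean = (μ₀/σ₀² + n·x̄/σ²)/(1/σ₀² + n/σ²) = (σ²·μ₀ + σ₀²·n·x̄)/(σ² + n·σ₀²) = (34.6921·26.15 + 132.7104·308.15)/1627.2169 = 41801.908175/1627.2169 = 25.6892.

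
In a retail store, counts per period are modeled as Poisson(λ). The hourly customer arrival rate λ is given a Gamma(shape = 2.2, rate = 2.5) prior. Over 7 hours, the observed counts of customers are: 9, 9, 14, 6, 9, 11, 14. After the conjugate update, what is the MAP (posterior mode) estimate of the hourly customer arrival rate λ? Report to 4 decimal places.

7.7053

With a Gamma(shape α, rate β) prior, the Poisson likelihood is conjugate: the posterior is Gamma(α + ΣXᵢ, β + n).
Sum of counts S = 72 over n = 7 hours.
Posterior: Gamma(α+S, β+n) = Gamma(2.2+72, 2.5+7) = Gamma(74.2, 9.5).
Mode of Gamma(α,β) for α≥1 is (α−1)/β = 73.2/9.5 = 7.7053.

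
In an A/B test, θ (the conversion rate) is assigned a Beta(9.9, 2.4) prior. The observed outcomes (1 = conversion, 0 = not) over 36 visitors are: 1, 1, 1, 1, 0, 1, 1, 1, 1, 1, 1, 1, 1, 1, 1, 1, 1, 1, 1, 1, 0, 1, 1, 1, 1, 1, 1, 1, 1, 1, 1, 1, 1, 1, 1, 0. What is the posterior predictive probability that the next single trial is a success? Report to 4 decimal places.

0.8882

The Beta prior is conjugate to a Binomial/Bernoulli likelihood; the update adds successes to α and failures to β.
Posterior: Beta(α+k, β+n−k) = Beta(9.9+33, 2.4+3) = Beta(42.9, 5.4).
For a single future Bernoulli trial, P(success | data) = α/(α+β) = 0.8882.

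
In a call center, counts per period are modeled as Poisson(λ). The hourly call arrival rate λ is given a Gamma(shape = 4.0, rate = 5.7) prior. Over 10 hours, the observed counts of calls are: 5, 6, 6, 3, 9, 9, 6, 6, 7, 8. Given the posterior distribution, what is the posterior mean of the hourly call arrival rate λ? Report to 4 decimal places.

With a Gamma(shape α, rate β) prior, the Poisson likelihood is conjugate: the posterior is Gamma(α + ΣXᵢ, β + n).
Sum of counts S = 65 over n = 10 hours.
Posterior: Gamma(α+S, β+n) = Gamma(4.0+65, 5.7+10) = Gamma(69.0, 15.7).
Posterior mean = α/β = 69.0/15.7 = 4.3949.

4.3949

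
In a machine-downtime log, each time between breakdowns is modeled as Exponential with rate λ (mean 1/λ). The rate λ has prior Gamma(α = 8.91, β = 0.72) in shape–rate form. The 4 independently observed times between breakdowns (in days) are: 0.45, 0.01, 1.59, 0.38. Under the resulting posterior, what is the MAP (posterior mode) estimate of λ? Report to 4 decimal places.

3.7810

With a Gamma(shape α, rate β) prior on the exponential rate λ, the posterior after n observations with total T = Σxᵢ is Gamma(α+n, β+T).
Sum of observations T = 2.43 days; n = 4.
Posterior: Gamma(8.91+4, 0.72+2.43) = Gamma(12.91, 3.15).
Mode = (α−1)/β = 3.7810.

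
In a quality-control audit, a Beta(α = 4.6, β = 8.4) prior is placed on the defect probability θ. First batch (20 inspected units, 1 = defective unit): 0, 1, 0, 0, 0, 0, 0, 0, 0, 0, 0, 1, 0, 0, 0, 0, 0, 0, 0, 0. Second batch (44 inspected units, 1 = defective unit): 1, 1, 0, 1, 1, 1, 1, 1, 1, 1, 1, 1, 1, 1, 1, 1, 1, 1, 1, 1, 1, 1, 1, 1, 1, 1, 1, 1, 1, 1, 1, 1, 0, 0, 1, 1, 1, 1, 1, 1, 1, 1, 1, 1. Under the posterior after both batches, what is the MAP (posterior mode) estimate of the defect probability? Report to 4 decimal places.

The Beta prior is conjugate to a Binomial/Bernoulli likelihood; the update adds successes to α and failures to β.
After batch 1: Beta(4.6+2, 8.4+18) = Beta(6.6, 26.4).
After batch 2: Beta(6.6+41, 26.4+3) = Beta(47.6, 29.4).
Mode of Beta(a,b) for a,b>1 is (a−1)/(a+b−2) = 46.6/75.0 = 0.6213.

0.6213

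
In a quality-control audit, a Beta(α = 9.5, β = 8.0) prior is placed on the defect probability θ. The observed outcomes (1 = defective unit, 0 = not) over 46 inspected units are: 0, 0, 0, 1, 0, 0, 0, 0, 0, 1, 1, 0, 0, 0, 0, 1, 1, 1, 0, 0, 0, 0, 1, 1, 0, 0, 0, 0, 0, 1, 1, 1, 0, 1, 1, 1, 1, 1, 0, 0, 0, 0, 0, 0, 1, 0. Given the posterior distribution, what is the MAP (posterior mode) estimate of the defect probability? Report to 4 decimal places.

0.4146

The Beta prior is conjugate to a Binomial/Bernoulli likelihood; the update adds successes to α and failures to β.
Posterior: Beta(α+k, β+n−k) = Beta(9.5+17, 8.0+29) = Beta(26.5, 37.0).
Mode of Beta(a,b) for a,b>1 is (a−1)/(a+b−2) = 25.5/61.5 = 0.4146.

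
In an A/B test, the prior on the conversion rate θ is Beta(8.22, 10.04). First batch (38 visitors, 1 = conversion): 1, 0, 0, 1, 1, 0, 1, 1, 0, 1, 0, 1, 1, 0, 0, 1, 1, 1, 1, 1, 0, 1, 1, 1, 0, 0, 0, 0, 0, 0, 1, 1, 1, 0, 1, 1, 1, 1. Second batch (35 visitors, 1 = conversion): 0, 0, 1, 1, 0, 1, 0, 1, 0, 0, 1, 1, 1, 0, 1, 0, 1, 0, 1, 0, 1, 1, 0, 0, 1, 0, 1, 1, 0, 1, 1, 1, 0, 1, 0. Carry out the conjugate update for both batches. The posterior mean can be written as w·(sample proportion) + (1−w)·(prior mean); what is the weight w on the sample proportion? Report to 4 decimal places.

0.7999

The Beta prior is conjugate to a Binomial/Bernoulli likelihood; the update adds successes to α and failures to β.
Total number of visitors: n = 38 + 35 = 73.
Posterior mean = (α₀+k)/(α₀+β₀+n) = [n/(α₀+β₀+n)]·(k/n) + [(α₀+β₀)/(α₀+β₀+n)]·α₀/(α₀+β₀), so only n and the prior enter the weight.
The weight on the data is w = n/(α₀+β₀+n) = 73/(8.22+10.04+73) = 73/91.26 = 0.7999.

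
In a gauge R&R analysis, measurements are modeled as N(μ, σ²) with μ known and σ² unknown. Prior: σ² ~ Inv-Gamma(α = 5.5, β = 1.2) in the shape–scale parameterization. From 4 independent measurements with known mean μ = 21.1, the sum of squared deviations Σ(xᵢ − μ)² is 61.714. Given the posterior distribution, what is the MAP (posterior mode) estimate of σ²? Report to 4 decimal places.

3.7714

With known mean μ and an Inverse-Gamma(α, β) prior on σ², the Normal likelihood is conjugate: posterior is Inv-Gamma(α + n/2, β + Σ(xᵢ−μ)²/2).
Posterior: Inv-Gamma(5.5 + 4/2, 1.2 + 61.714/2) = Inv-Gamma(7.50, 32.0570).
Mode = β/(α+1) = 32.0570/8.50 = 3.7714.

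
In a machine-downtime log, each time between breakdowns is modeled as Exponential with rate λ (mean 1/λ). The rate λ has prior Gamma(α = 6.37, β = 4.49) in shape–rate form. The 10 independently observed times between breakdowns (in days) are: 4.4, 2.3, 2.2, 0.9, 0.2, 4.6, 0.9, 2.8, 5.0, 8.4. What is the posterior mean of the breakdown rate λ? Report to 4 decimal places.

With a Gamma(shape α, rate β) prior on the exponential rate λ, the posterior after n observations with total T = Σxᵢ is Gamma(α+n, β+T).
Sum of observations T = 31.7 days; n = 10.
Posterior: Gamma(6.37+10, 4.49+31.7) = Gamma(16.37, 36.19).
Posterior mean of λ = α/β = 16.37/36.19 = 0.4523.

0.4523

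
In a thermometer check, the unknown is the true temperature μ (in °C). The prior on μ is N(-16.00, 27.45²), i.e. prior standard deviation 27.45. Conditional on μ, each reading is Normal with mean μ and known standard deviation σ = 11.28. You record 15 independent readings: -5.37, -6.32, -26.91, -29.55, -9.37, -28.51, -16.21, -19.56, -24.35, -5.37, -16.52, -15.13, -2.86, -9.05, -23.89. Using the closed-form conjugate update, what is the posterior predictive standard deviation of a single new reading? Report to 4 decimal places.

For Normal data with known variance σ², a Normal(μ₀, σ₀²) prior on μ is conjugate. Posterior precision = 1/σ₀² + n/σ²; posterior mean is the precision-weighted average of μ₀ and x̄.
σ₀² = 27.45² = 753.5025, σ² = 11.28² = 127.2384; σ² + n·σ₀² = 127.2384 + 15·753.5025 = 11429.7759.
Posterior precision = 1/σ₀² + n/σ² = 1/753.5025 + 15/127.2384 = (σ² + n·σ₀²)/(σ₀²σ²) = 11429.7759/(753.5025·127.2384); posterior variance σₙ² = σ₀²σ²/(σ² + n·σ₀²) = 753.5025·127.2384/11429.7759 = 8.388131.
Predictive variance for one new observation = σₙ² + σ² = 753.5025·127.2384/11429.7759 + 127.2384 = σ²·(σ₀² + 11429.7759)/11429.7759 = 127.2384·12183.2784/11429.7759 = 135.626531; SD = √(127.2384·12183.2784/11429.7759) = 11.6459.

11.6459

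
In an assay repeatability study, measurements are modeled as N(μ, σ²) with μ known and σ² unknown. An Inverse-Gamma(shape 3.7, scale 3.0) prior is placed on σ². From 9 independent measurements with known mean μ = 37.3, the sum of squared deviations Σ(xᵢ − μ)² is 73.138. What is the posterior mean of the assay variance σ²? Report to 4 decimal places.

5.4957

With known mean μ and an Inverse-Gamma(α, β) prior on σ², the Normal likelihood is conjugate: posterior is Inv-Gamma(α + n/2, β + Σ(xᵢ−μ)²/2).
Posterior: Inv-Gamma(3.7 + 9/2, 3.0 + 73.138/2) = Inv-Gamma(8.20, 39.5690).
E[σ²|data] = β/(α−1) = 39.5690/7.20 = 5.4957.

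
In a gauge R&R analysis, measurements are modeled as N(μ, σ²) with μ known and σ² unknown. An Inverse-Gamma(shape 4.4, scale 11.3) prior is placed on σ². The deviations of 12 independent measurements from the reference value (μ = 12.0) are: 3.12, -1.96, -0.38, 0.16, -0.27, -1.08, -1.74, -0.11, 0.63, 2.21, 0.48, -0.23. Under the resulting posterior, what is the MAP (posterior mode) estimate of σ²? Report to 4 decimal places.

2.0258

With known mean μ and an Inverse-Gamma(α, β) prior on σ², the Normal likelihood is conjugate: posterior is Inv-Gamma(α + n/2, β + Σ(xᵢ−μ)²/2).
Σ(xᵢ−μ)² = (3.12)² + (-1.96)² + (-0.38)² + (0.16)² + (-0.27)² + (-1.08)² + (-1.74)² + (-0.11)² + (0.63)² + (2.21)² + (0.48)² + (-0.23)² = 23.5893.
Posterior: Inv-Gamma(4.4 + 12/2, 11.3 + 23.5893/2) = Inv-Gamma(10.40, 23.09465).
Mode = β/(α+1) = 23.09465/11.40 = 2.0258.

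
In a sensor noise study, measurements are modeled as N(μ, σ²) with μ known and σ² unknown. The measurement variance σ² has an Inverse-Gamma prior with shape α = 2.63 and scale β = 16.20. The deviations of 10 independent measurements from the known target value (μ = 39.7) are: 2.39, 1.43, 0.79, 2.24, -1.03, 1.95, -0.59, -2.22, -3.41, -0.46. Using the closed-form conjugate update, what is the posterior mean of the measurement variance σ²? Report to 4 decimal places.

5.1115

With known mean μ and an Inverse-Gamma(α, β) prior on σ², the Normal likelihood is conjugate: posterior is Inv-Gamma(α + n/2, β + Σ(xᵢ−μ)²/2).
Σ(xᵢ−μ)² = (2.39)² + (1.43)² + (0.79)² + (2.24)² + (-1.03)² + (1.95)² + (-0.59)² + (-2.22)² + (-3.41)² + (-0.46)² = 35.3783.
Posterior: Inv-Gamma(2.63 + 10/2, 16.20 + 35.3783/2) = Inv-Gamma(7.63, 33.88915).
E[σ²|data] = β/(α−1) = 33.88915/6.63 = 5.1115.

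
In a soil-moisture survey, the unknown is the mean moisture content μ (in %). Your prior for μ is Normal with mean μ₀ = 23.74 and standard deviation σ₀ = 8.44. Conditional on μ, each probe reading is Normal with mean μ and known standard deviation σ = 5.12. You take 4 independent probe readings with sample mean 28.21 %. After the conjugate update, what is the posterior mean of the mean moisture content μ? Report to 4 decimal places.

27.8334

For Normal data with known variance σ², a Normal(μ₀, σ₀²) prior on μ is conjugate. Posterior precision = 1/σ₀² + n/σ²; posterior mean is the precision-weighted average of μ₀ and x̄.
n·x̄ = 4·28.21 = 112.84.
σ₀² = 8.44² = 71.2336, σ² = 5.12² = 26.2144; σ² + n·σ₀² = 26.2144 + 4·71.2336 = 311.1488.
Posterior mean = (μ₀/σ₀² + n·x̄/σ²)/(1/σ₀² + n/σ²) = (σ²·μ₀ + σ₀²·n·x̄)/(σ² + n·σ₀²) = (26.2144·23.74 + 71.2336·112.84)/311.1488 = 8660.32928/311.1488 = 27.8334.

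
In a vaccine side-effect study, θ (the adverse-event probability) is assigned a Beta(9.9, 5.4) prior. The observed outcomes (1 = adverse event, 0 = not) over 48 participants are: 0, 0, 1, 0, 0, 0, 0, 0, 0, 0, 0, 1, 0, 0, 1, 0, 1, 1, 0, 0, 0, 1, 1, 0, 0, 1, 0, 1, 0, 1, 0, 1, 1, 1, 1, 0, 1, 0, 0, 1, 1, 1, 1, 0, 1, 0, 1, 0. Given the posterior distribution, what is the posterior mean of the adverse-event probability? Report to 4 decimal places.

0.4882

The Beta prior is conjugate to a Binomial/Bernoulli likelihood; the update adds successes to α and failures to β.
Posterior: Beta(α+k, β+n−k) = Beta(9.9+21, 5.4+27) = Beta(30.9, 32.4).
Posterior mean = α/(α+β) = 30.9/63.3 = 0.4882.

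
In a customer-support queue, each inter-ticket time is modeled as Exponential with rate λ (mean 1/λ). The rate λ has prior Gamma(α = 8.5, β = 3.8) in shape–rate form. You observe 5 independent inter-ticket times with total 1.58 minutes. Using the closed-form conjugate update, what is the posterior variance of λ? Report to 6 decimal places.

0.466411

With a Gamma(shape α, rate β) prior on the exponential rate λ, the posterior after n observations with total T = Σxᵢ is Gamma(α+n, β+T).
Posterior: Gamma(8.5+5, 3.8+1.58) = Gamma(13.5, 5.38).
Var = α/β² = 0.466411.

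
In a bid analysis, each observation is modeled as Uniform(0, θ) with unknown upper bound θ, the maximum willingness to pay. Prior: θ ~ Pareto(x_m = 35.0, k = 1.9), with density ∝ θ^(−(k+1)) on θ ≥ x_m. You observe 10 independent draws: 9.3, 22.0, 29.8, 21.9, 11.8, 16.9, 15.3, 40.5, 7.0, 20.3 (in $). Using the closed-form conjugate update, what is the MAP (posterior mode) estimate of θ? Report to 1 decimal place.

A Pareto(scale x_m, shape k) prior on the upper bound θ of Uniform(0, θ) is conjugate: posterior is Pareto(max(x_m, max xᵢ), k + n).
Sample maximum = 40.5; prior scale x_m = 35.0 → posterior scale = max = 40.5.
Posterior shape = 1.9 + 10 = 11.9.
The Pareto density is decreasing on [x_m, ∞), so the mode is x_m = 40.5.

40.5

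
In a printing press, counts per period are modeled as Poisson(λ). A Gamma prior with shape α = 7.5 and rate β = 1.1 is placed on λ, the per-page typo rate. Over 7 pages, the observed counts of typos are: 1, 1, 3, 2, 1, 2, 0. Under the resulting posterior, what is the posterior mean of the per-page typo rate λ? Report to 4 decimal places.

With a Gamma(shape α, rate β) prior, the Poisson likelihood is conjugate: the posterior is Gamma(α + ΣXᵢ, β + n).
Sum of counts S = 10 over n = 7 pages.
Posterior: Gamma(α+S, β+n) = Gamma(7.5+10, 1.1+7) = Gamma(17.5, 8.1).
Posterior mean = α/β = 17.5/8.1 = 2.1605.

2.1605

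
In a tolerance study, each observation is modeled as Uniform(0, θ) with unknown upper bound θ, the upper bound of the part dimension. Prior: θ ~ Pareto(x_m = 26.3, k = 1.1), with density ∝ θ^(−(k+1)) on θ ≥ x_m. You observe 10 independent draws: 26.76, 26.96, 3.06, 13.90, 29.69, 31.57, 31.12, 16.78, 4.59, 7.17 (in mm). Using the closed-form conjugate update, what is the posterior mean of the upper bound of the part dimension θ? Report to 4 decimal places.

A Pareto(scale x_m, shape k) prior on the upper bound θ of Uniform(0, θ) is conjugate: posterior is Pareto(max(x_m, max xᵢ), k + n).
Sample maximum = 31.57; prior scale x_m = 26.3 → posterior scale = max = 31.57.
Posterior shape = 1.1 + 10 = 11.1.
E[θ|data] = k·x_m/(k−1) = 11.1·31.57/10.1 = 34.6957.

34.6957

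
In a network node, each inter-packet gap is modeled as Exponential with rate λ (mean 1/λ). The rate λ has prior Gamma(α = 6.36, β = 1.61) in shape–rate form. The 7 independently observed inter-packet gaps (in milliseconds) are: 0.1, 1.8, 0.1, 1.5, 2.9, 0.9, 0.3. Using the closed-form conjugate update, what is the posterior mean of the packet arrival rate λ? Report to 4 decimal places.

1.4506

With a Gamma(shape α, rate β) prior on the exponential rate λ, the posterior after n observations with total T = Σxᵢ is Gamma(α+n, β+T).
Sum of observations T = 7.6 milliseconds; n = 7.
Posterior: Gamma(6.36+7, 1.61+7.6) = Gamma(13.36, 9.21).
Posterior mean of λ = α/β = 13.36/9.21 = 1.4506.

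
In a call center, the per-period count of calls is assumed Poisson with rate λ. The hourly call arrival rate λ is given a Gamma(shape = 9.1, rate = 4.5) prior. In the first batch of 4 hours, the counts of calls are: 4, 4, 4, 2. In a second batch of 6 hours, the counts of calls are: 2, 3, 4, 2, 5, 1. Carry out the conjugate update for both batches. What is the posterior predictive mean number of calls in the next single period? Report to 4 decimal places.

With a Gamma(shape α, rate β) prior, the Poisson likelihood is conjugate: the posterior is Gamma(α + ΣXᵢ, β + n).
Batch 1: sum of counts S = 14 over n = 4 hours.
After batch 1: Gamma(α+S, β+n) = Gamma(9.1+14, 4.5+4) = Gamma(23.1, 8.5).
Batch 2: sum of counts S = 17 over n = 6 hours.
After batch 2: Gamma(α+S, β+n) = Gamma(23.1+17, 8.5+6) = Gamma(40.1, 14.5).
The predictive distribution for one future period is NegBinom with mean α/β = 2.7655.

2.7655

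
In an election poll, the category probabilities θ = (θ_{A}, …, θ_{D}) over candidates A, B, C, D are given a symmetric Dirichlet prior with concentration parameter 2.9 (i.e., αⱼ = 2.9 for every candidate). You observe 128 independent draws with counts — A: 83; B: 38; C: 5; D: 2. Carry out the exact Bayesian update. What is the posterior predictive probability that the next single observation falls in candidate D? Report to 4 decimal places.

0.0351

The Dirichlet prior is conjugate to the Multinomial likelihood: each posterior αⱼ = prior αⱼ + observed count nⱼ.
Posterior concentration: (85.9, 40.9, 7.9, 4.9), total = 139.6.
P(next = D | data) = α_{D}/Σα = 0.0351.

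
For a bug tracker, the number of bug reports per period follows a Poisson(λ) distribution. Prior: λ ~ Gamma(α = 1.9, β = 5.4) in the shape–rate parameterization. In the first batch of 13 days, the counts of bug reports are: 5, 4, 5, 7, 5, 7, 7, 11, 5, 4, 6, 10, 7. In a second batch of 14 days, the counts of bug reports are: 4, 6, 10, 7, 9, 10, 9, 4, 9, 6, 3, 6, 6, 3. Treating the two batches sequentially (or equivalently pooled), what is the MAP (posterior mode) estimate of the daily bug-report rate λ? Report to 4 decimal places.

5.4290

With a Gamma(shape α, rate β) prior, the Poisson likelihood is conjugate: the posterior is Gamma(α + ΣXᵢ, β + n).
Batch 1: sum of counts S = 83 over n = 13 days.
After batch 1: Gamma(α+S, β+n) = Gamma(1.9+83, 5.4+13) = Gamma(84.9, 18.4).
Batch 2: sum of counts S = 92 over n = 14 days.
After batch 2: Gamma(α+S, β+n) = Gamma(84.9+92, 18.4+14) = Gamma(176.9, 32.4).
Mode of Gamma(α,β) for α≥1 is (α−1)/β = 175.9/32.4 = 5.4290.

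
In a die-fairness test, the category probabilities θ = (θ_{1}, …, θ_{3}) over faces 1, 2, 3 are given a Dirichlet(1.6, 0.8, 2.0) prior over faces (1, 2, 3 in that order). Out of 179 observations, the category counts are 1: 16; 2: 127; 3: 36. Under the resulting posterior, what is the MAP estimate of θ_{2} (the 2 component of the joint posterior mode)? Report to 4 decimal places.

0.7029

The Dirichlet prior is conjugate to the Multinomial likelihood: each posterior αⱼ = prior αⱼ + observed count nⱼ.
Posterior concentration: (17.6, 127.8, 38.0), total = 183.4.
Joint mode component: (α_{2}−1)/(Σα−K) = 126.8/180.4 = 0.7029.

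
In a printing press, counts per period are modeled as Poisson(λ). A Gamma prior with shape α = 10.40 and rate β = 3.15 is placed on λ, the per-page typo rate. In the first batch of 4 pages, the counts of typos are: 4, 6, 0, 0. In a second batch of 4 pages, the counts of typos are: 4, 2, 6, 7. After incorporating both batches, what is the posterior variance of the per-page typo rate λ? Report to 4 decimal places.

With a Gamma(shape α, rate β) prior, the Poisson likelihood is conjugate: the posterior is Gamma(α + ΣXᵢ, β + n).
Batch 1: sum of counts S = 10 over n = 4 pages.
After batch 1: Gamma(α+S, β+n) = Gamma(10.40+10, 3.15+4) = Gamma(20.40, 7.15).
Batch 2: sum of counts S = 19 over n = 4 pages.
After batch 2: Gamma(α+S, β+n) = Gamma(20.40+19, 7.15+4) = Gamma(39.40, 11.15).
Var = α/β² = 39.40/11.15² = 0.3169.

0.3169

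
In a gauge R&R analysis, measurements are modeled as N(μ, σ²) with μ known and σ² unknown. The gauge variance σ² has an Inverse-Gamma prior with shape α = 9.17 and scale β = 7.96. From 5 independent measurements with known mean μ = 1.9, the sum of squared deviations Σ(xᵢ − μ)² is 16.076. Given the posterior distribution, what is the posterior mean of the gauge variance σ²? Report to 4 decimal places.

With known mean μ and an Inverse-Gamma(α, β) prior on σ², the Normal likelihood is conjugate: posterior is Inv-Gamma(α + n/2, β + Σ(xᵢ−μ)²/2).
Posterior: Inv-Gamma(9.17 + 5/2, 7.96 + 16.076/2) = Inv-Gamma(11.67, 15.9980).
E[σ²|data] = β/(α−1) = 15.9980/10.67 = 1.4993.

1.4993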